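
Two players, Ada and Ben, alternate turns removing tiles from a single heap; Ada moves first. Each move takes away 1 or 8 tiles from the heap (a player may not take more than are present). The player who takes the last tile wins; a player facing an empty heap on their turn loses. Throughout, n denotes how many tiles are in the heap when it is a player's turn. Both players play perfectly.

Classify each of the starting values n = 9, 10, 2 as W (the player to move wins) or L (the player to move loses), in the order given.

Classify positions by backward induction: terminal positions (no move available) are L. From any other position, the mover wins iff some move reaches an L.
n=0: no move → L
n=1: →0(L), so W
n=2: →1(W) only, which is W, so L
n=3: →2(L), so W
n=4: →3(W) only, which is W, so L
n=5: →4(L), so W
n=6: →5(W) only, which is W, so L
n=7: →6(L), so W
n=8: →0(L), so W
n=9: →8(W), 1(W) — all W, so L
n=10: →9(L), so W

9: L, 10: W, 2: L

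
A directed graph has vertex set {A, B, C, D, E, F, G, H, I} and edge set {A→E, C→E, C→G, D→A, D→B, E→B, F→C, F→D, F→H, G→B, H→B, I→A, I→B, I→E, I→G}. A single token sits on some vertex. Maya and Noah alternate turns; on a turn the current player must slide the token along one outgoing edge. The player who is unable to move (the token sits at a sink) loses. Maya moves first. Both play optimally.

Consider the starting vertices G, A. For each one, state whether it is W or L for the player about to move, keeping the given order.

Classify positions by backward induction: terminal positions (no move available) are L. From any other position, the mover wins iff some move reaches an L.
Every edge goes from a vertex to one that appears earlier in the order B, E, G, C, A, I, H, D, F, so processing vertices in that order labels each vertex after all of its successors.
B: no outgoing edge → L
E: can move to B, which is L ⇒ W
G: can move to B, which is L ⇒ W
C: moves to G(W), E(W); every one is W ⇒ L
A: the only move is to E(W), a W ⇒ L
I: can move to A, which is L ⇒ W
H: can move to B, which is L ⇒ W
D: can move to A, which is L ⇒ W
F: can move to C, which is L ⇒ W

G: W, A: L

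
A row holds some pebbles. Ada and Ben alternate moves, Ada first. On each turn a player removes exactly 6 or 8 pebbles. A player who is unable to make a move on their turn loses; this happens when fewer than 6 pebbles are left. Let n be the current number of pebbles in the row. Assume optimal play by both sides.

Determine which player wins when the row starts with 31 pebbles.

Ben wins.

Positions with no move are L. A position that does have a move is losing for the player to move precisely when every available move leads to a winning position for the opponent. Fill in the labels:
n=0: no move → L
n=1: no move → L
n=2: no move → L
n=3: no move → L
n=4: no move → L
n=5: no move → L
n=6: reaches L-position 0 → W
n=7: reaches L-position 1 → W
n=8: reaches L-position 2 → W
n=9: reaches L-position 3 → W
n=10: reaches L-position 4 → W
n=11: reaches L-position 5 → W
n=12: reaches L-position 4 → W
n=13: reaches L-position 5 → W
n=14: only reaches 8(W), 6(W), all W → L
n=15: only reaches 9(W), 7(W), all W → L
n=16: only reaches 10(W), 8(W), all W → L
n=17: only reaches 11(W), 9(W), all W → L
n=18: only reaches 12(W), 10(W), all W → L
n=19: only reaches 13(W), 11(W), all W → L
n=20: reaches L-position 14 → W
n=21: reaches L-position 15 → W
n=22: reaches L-position 16 → W
n=23: reaches L-position 17 → W
n=24: reaches L-position 18 → W
n=25: reaches L-position 19 → W
n=26: reaches L-position 18 → W
n=27: reaches L-position 19 → W
n=28: only reaches 22(W), 20(W), all W → L
n=29: only reaches 23(W), 21(W), all W → L
n=30: only reaches 24(W), 22(W), all W → L
n=31: only reaches 25(W), 23(W), all W → L
Every move from 31 reaches a W position, so the mover loses.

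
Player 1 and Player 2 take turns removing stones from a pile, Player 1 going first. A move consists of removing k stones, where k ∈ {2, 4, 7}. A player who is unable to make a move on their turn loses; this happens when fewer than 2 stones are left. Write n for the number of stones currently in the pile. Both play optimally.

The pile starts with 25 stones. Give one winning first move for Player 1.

Remove 4, leaving 21.

Use the standard recursion: the mover loses at a terminal position; elsewhere, the mover wins exactly when some move hands the opponent an L position.
n=0: no move → L
n=1: no move → L
n=2: reaches L-position 0 → W
n=3: reaches L-position 1 → W
n=4: reaches L-position 0 → W
n=5: reaches L-position 1 → W
n=6: only reaches 4(W), 2(W), all W → L
n=7: reaches L-position 0 → W
n=8: reaches L-position 6 → W
n=9: only reaches 7(W), 5(W), 2(W), all W → L
n=10: reaches L-position 6 → W
n=11: reaches L-position 9 → W
n=12: only reaches 10(W), 8(W), 5(W), all W → L
n=13: reaches L-position 9 → W
n=14: reaches L-position 12 → W
n=15: only reaches 13(W), 11(W), 8(W), all W → L
n=16: reaches L-position 12 → W
n=17: reaches L-position 15 → W
n=18: only reaches 16(W), 14(W), 11(W), all W → L
n=19: reaches L-position 15 → W
n=20: reaches L-position 18 → W
n=21: only reaches 19(W), 17(W), 14(W), all W → L
n=22: reaches L-position 18 → W
n=23: reaches L-position 21 → W
n=24: only reaches 22(W), 20(W), 17(W), all W → L
n=25: reaches L-position 21 → W
From 25, the L positions reachable in one move are: 21, 18. Any move reaching one of these is winning.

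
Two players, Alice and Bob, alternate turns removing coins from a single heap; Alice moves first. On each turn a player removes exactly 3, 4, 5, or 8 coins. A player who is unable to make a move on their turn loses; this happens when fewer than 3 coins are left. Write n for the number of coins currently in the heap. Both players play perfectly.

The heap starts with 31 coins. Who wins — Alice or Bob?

Positions with no move are L. A position that does have a move is losing for the player to move precisely when every available move leads to a winning position for the opponent. Fill in the labels:
n=0: no move → L
n=1: no move → L
n=2: no move → L
n=3: W (go to 0, an L position)
n=4: W (go to 1, an L position)
n=5: W (go to 2, an L position)
n=6: W (go to 2, an L position)
n=7: W (go to 2, an L position)
n=8: W (go to 0, an L position)
n=9: W (go to 1, an L position)
n=10: W (go to 2, an L position)
n=11: L (options 8(W), 7(W), 6(W), 3(W) are all W)
n=12: L (options 9(W), 8(W), 7(W), 4(W) are all W)
n=13: L (options 10(W), 9(W), 8(W), 5(W) are all W)
n=14: W (go to 11, an L position)
n=15: W (go to 12, an L position)
n=16: W (go to 13, an L position)
n=17: W (go to 13, an L position)
n=18: W (go to 13, an L position)
n=19: W (go to 11, an L position)
n=20: W (go to 12, an L position)
n=21: W (go to 13, an L position)
n=22: L (options 19(W), 18(W), 17(W), 14(W) are all W)
n=23: L (options 20(W), 19(W), 18(W), 15(W) are all W)
n=24: L (options 21(W), 20(W), 19(W), 16(W) are all W)
n=25: W (go to 22, an L position)
n=26: W (go to 23, an L position)
n=27: W (go to 24, an L position)
n=28: W (go to 24, an L position)
n=29: W (go to 24, an L position)
n=30: W (go to 22, an L position)
n=31: W (go to 23, an L position)
From 31 Alice can remove 8, leaving 23, reaching an L position.

Alice wins.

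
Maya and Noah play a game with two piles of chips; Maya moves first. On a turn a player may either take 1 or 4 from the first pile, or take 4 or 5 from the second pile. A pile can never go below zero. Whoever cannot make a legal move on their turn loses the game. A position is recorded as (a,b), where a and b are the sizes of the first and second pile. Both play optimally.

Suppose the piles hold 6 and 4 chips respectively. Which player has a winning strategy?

Label each position W (a win for the player to move) or L (a loss). A position with no legal move is L; any other position is W exactly when some move reaches an L, and L when every move reaches a W.
No move ever increases a pile, so every position that can arise here has a ≤ 6 and b ≤ 4; it is enough to label the cells with 0 ≤ a ≤ 6 and 0 ≤ b ≤ 4.
Every move lowers a or b (never raises either), so fill the grid row by row in increasing a, and left to right within a row: each cell's successors are then already labelled.
      b=0  b=1  b=2  b=3  b=4
a=0:    L    L    L    L    W
a=1:    W    W    W    W    L
a=2:    L    L    L    L    W
a=3:    W    W    W    W    L
a=4:    W    W    W    W    W
a=5:    L    L    L    L    W
a=6:    W    W    W    W    L
Cells with no legal move (terminal, hence L): (0,0), (0,1), (0,2), (0,3).
The remaining L cells, each justified by listing all of its moves:
(1,4): moves to (0,4)(W), (1,0)(W); every one is W ⇒ L
(2,0): the only move is to (1,0)(W), a W ⇒ L
(2,1): the only move is to (1,1)(W), a W ⇒ L
(2,2): the only move is to (1,2)(W), a W ⇒ L
(2,3): the only move is to (1,3)(W), a W ⇒ L
(3,4): moves to (2,4)(W), (3,0)(W); every one is W ⇒ L
(5,0): moves to (4,0)(W), (1,0)(W); every one is W ⇒ L
(5,1): moves to (4,1)(W), (1,1)(W); every one is W ⇒ L
(5,2): moves to (4,2)(W), (1,2)(W); every one is W ⇒ L
(5,3): moves to (4,3)(W), (1,3)(W); every one is W ⇒ L
(6,4): moves to (5,4)(W), (2,4)(W), (6,0)(W); every one is W ⇒ L
Every other cell has at least one move into one of the L cells above, so it is W.
Every move from (6,4) reaches a W position, so the mover loses.

Noah wins.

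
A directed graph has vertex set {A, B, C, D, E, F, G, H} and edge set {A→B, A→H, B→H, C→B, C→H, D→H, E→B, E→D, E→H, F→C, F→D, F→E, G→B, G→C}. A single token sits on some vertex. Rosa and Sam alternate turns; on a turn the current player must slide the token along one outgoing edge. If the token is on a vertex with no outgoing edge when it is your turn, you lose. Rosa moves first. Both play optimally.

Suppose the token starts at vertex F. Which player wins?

Sam wins.

Positions with no move are L. A position that does have a move is losing for the player to move precisely when every available move leads to a winning position for the opponent. Fill in the labels:
Every edge goes from a vertex to one that appears earlier in the order H, D, B, E, C, F, G, A, so processing vertices in that order labels each vertex after all of its successors.
H: no outgoing edge → L
D: reaches L-position H → W
B: reaches L-position H → W
E: reaches L-position H → W
C: reaches L-position H → W
F: only reaches C(W), E(W), D(W), all W → L
G: only reaches C(W), B(W), all W → L
A: reaches L-position H → W
The starting position F is L: whatever Rosa does, the opponent receives a W position.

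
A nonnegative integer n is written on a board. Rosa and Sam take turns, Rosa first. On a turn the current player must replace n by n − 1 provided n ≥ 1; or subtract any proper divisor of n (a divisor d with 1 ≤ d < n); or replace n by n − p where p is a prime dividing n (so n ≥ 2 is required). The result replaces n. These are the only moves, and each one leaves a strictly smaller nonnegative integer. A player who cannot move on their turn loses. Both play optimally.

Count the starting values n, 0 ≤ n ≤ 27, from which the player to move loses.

Label each position W (a win for the player to move) or L (a loss). A position with no legal move is L; any other position is W exactly when some move reaches an L, and L when every move reaches a W.
n=0: no move → L
n=1: reaches L-position 0 → W
n=2: reaches L-position 0 → W
n=3: reaches L-position 0 → W
n=4: only reaches 2(W), 3(W), all W → L
n=5: reaches L-position 0 → W
n=6: reaches L-position 4 → W
n=7: reaches L-position 0 → W
n=8: reaches L-position 4 → W
n=9: only reaches 6(W), 8(W), all W → L
n=10: reaches L-position 9 → W
n=11: reaches L-position 0 → W
n=12: reaches L-position 9 → W
n=13: reaches L-position 0 → W
n=14: only reaches 7(W), 12(W), 13(W), all W → L
n=15: reaches L-position 14 → W
n=16: reaches L-position 14 → W
n=17: reaches L-position 0 → W
n=18: reaches L-position 9 → W
n=19: reaches L-position 0 → W
n=20: only reaches 10(W), 15(W), 16(W), 18(W), 19(W), all W → L
n=21: reaches L-position 14 → W
n=22: reaches L-position 20 → W
n=23: reaches L-position 0 → W
n=24: reaches L-position 20 → W
n=25: reaches L-position 20 → W
n=26: only reaches 13(W), 24(W), 25(W), all W → L
n=27: reaches L-position 26 → W
L entries with 0 ≤ n ≤ 27: n = 0, 4, 9, 14, 20, 26; that makes 6.

6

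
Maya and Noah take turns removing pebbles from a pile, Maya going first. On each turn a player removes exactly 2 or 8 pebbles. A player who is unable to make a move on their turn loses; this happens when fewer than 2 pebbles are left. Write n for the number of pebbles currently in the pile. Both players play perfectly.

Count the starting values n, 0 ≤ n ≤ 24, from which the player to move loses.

11

Use the standard recursion: the mover loses at a terminal position; elsewhere, the mover wins exactly when some move hands the opponent an L position.
n=0: no move → L
n=1: no move → L
n=2: W (go to 0, an L position)
n=3: W (go to 1, an L position)
n=4: L (sole option 2(W) is W)
n=5: L (sole option 3(W) is W)
n=6: W (go to 4, an L position)
n=7: W (go to 5, an L position)
n=8: W (go to 0, an L position)
n=9: W (go to 1, an L position)
n=10: L (options 8(W), 2(W) are all W)
n=11: L (options 9(W), 3(W) are all W)
n=12: W (go to 10, an L position)
n=13: W (go to 11, an L position)
n=14: L (options 12(W), 6(W) are all W)
n=15: L (options 13(W), 7(W) are all W)
n=16: W (go to 14, an L position)
n=17: W (go to 15, an L position)
n=18: W (go to 10, an L position)
n=19: W (go to 11, an L position)
n=20: L (options 18(W), 12(W) are all W)
n=21: L (options 19(W), 13(W) are all W)
n=22: W (go to 20, an L position)
n=23: W (go to 21, an L position)
n=24: L (options 22(W), 16(W) are all W)
L entries with 0 ≤ n ≤ 24: n = 0, 1, 4, 5, 10, 11, 14, 15, 20, 21, 24; that makes 11.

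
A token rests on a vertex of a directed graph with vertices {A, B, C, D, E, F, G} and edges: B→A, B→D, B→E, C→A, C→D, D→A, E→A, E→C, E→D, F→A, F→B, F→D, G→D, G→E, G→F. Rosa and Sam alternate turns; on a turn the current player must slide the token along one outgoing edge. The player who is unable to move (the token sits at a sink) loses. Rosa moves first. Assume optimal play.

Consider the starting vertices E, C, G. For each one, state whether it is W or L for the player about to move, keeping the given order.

Use the standard recursion: the mover loses at a terminal position; elsewhere, the mover wins exactly when some move hands the opponent an L position.
Every edge goes from a vertex to one that appears earlier in the order A, D, C, E, B, F, G, so processing vertices in that order labels each vertex after all of its successors.
A: no outgoing edge → L
D: reaches L-position A → W
C: reaches L-position A → W
E: reaches L-position A → W
B: reaches L-position A → W
F: reaches L-position A → W
G: only reaches F(W), E(W), D(W), all W → L

E: W, C: W, G: L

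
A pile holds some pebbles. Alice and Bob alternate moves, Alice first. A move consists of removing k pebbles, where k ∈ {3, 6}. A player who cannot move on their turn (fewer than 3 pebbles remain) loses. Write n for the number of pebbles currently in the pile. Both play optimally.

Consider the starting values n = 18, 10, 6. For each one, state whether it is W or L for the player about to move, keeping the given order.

18: L, 10: L, 6: W

Build the W/L table. Terminal = L. A non-terminal position is W if it has a move to some L; otherwise it is L.
n=0: no move → L
n=1: no move → L
n=2: no move → L
n=3: W (go to 0, an L position)
n=4: W (go to 1, an L position)
n=5: W (go to 2, an L position)
n=6: W (go to 0, an L position)
n=7: W (go to 1, an L position)
n=8: W (go to 2, an L position)
n=9: L (options 6(W), 3(W) are all W)
n=10: L (options 7(W), 4(W) are all W)
n=11: L (options 8(W), 5(W) are all W)
n=12: W (go to 9, an L position)
n=13: W (go to 10, an L position)
n=14: W (go to 11, an L position)
n=15: W (go to 9, an L position)
n=16: W (go to 10, an L position)
n=17: W (go to 11, an L position)
n=18: L (options 15(W), 12(W) are all W)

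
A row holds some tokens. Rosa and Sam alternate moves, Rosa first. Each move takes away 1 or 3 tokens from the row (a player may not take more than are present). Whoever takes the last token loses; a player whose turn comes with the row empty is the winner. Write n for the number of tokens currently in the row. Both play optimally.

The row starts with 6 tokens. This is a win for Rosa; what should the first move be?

Compute win/loss labels from the base case upward. A position with no move is W. Any other position is W if it can reach an L in one move, else L.
n=0: no move; the opponent has just taken the last token and therefore loses → W
n=1: →0(W) only, which is W, so L
n=2: →1(L), so W
n=3: →2(W), 0(W) — all W, so L
n=4: →3(L), so W
n=5: →4(W), 2(W) — all W, so L
n=6: →5(L), so W
From 6, the L positions reachable in one move are: 5, 3. Any move reaching one of these is winning.

Remove 1, leaving 5.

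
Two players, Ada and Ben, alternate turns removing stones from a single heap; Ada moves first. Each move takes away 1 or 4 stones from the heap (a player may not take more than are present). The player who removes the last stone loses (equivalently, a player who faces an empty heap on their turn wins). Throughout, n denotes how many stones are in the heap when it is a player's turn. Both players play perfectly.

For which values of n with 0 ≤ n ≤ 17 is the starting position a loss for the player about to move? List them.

1, 3, 6, 8, 11, 13, 16

Positions with no move are W. A position that does have a move is losing for the player to move precisely when every available move leads to a winning position for the opponent. Fill in the labels:
n=0: no move; the opponent has just taken the last stone and therefore loses → W
n=1: →0(W) only, which is W, so L
n=2: →1(L), so W
n=3: →2(W) only, which is W, so L
n=4: →3(L), so W
n=5: →1(L), so W
n=6: →5(W), 2(W) — all W, so L
n=7: →6(L), so W
n=8: →7(W), 4(W) — all W, so L
n=9: →8(L), so W
n=10: →6(L), so W
n=11: →10(W), 7(W) — all W, so L
n=12: →11(L), so W
n=13: →12(W), 9(W) — all W, so L
n=14: →13(L), so W
n=15: →11(L), so W
n=16: →15(W), 12(W) — all W, so L
n=17: →16(L), so W
The losing starting values of n are exactly the entries labelled L in this table (7 of them).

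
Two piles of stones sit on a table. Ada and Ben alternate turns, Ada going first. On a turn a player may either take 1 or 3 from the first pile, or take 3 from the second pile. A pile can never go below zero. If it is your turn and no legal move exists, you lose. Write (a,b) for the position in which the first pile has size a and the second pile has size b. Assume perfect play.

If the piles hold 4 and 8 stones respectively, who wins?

Build the W/L table. Terminal = L. A non-terminal position is W if it has a move to some L; otherwise it is L.
No move ever increases a pile, so every position that can arise here has a ≤ 4 and b ≤ 8; it is enough to label the cells with 0 ≤ a ≤ 4 and 0 ≤ b ≤ 8.
Every move lowers a or b (never raises either), so fill the grid row by row in increasing a, and left to right within a row: each cell's successors are then already labelled.
      b=0  b=1  b=2  b=3  b=4  b=5  b=6  b=7  b=8
a=0:    L    L    L    W    W    W    L    L    L
a=1:    W    W    W    L    L    L    W    W    W
a=2:    L    L    L    W    W    W    L    L    L
a=3:    W    W    W    L    L    L    W    W    W
a=4:    L    L    L    W    W    W    L    L    L
Cells with no legal move (terminal, hence L): (0,0), (0,1), (0,2).
The remaining L cells, each justified by listing all of its moves:
(0,6): the only move is to (0,3)(W), a W ⇒ L
(0,7): the only move is to (0,4)(W), a W ⇒ L
(0,8): the only move is to (0,5)(W), a W ⇒ L
(1,3): moves to (0,3)(W), (1,0)(W); every one is W ⇒ L
(1,4): moves to (0,4)(W), (1,1)(W); every one is W ⇒ L
(1,5): moves to (0,5)(W), (1,2)(W); every one is W ⇒ L
(2,0): the only move is to (1,0)(W), a W ⇒ L
(2,1): the only move is to (1,1)(W), a W ⇒ L
(2,2): the only move is to (1,2)(W), a W ⇒ L
(2,6): moves to (1,6)(W), (2,3)(W); every one is W ⇒ L
(2,7): moves to (1,7)(W), (2,4)(W); every one is W ⇒ L
(2,8): moves to (1,8)(W), (2,5)(W); every one is W ⇒ L
(3,3): moves to (2,3)(W), (0,3)(W), (3,0)(W); every one is W ⇒ L
(3,4): moves to (2,4)(W), (0,4)(W), (3,1)(W); every one is W ⇒ L
(3,5): moves to (2,5)(W), (0,5)(W), (3,2)(W); every one is W ⇒ L
(4,0): moves to (3,0)(W), (1,0)(W); every one is W ⇒ L
(4,1): moves to (3,1)(W), (1,1)(W); every one is W ⇒ L
(4,2): moves to (3,2)(W), (1,2)(W); every one is W ⇒ L
(4,6): moves to (3,6)(W), (1,6)(W), (4,3)(W); every one is W ⇒ L
(4,7): moves to (3,7)(W), (1,7)(W), (4,4)(W); every one is W ⇒ L
(4,8): moves to (3,8)(W), (1,8)(W), (4,5)(W); every one is W ⇒ L
Every other cell has at least one move into one of the L cells above, so it is W.
The starting position (4,8) is L: whatever Ada does, the opponent receives a W position.

Ben wins.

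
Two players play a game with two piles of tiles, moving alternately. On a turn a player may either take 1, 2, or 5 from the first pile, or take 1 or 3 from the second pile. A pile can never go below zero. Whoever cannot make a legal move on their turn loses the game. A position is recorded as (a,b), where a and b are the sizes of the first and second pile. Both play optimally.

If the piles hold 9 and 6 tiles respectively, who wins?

Use the standard recursion: the mover loses at a terminal position; elsewhere, the mover wins exactly when some move hands the opponent an L position.
No move ever increases a pile, so every position that can arise here has a ≤ 9 and b ≤ 6; it is enough to label the cells with 0 ≤ a ≤ 9 and 0 ≤ b ≤ 6.
Every move lowers a or b (never raises either), so fill the grid row by row in increasing a, and left to right within a row: each cell's successors are then already labelled.
      b=0  b=1  b=2  b=3  b=4  b=5  b=6
a=0:    L    W    L    W    L    W    L
a=1:    W    L    W    L    W    L    W
a=2:    W    W    W    W    W    W    W
a=3:    L    W    L    W    L    W    L
a=4:    W    L    W    L    W    L    W
a=5:    W    W    W    W    W    W    W
a=6:    L    W    L    W    L    W    L
a=7:    W    L    W    L    W    L    W
a=8:    W    W    W    W    W    W    W
a=9:    L    W    L    W    L    W    L
Cells with no legal move (terminal, hence L): (0,0).
The remaining L cells, each justified by listing all of its moves:
(0,2): →(0,1)(W) only, which is W, so L
(0,4): →(0,3)(W), (0,1)(W) — all W, so L
(0,6): →(0,5)(W), (0,3)(W) — all W, so L
(1,1): →(0,1)(W), (1,0)(W) — all W, so L
(1,3): →(0,3)(W), (1,2)(W), (1,0)(W) — all W, so L
(1,5): →(0,5)(W), (1,4)(W), (1,2)(W) — all W, so L
(3,0): →(2,0)(W), (1,0)(W) — all W, so L
(3,2): →(2,2)(W), (1,2)(W), (3,1)(W) — all W, so L
(3,4): →(2,4)(W), (1,4)(W), (3,3)(W), (3,1)(W) — all W, so L
(3,6): →(2,6)(W), (1,6)(W), (3,5)(W), (3,3)(W) — all W, so L
(4,1): →(3,1)(W), (2,1)(W), (4,0)(W) — all W, so L
(4,3): →(3,3)(W), (2,3)(W), (4,2)(W), (4,0)(W) — all W, so L
(4,5): →(3,5)(W), (2,5)(W), (4,4)(W), (4,2)(W) — all W, so L
(6,0): →(5,0)(W), (4,0)(W), (1,0)(W) — all W, so L
(6,2): →(5,2)(W), (4,2)(W), (1,2)(W), (6,1)(W) — all W, so L
(6,4): →(5,4)(W), (4,4)(W), (1,4)(W), (6,3)(W), (6,1)(W) — all W, so L
(6,6): →(5,6)(W), (4,6)(W), (1,6)(W), (6,5)(W), (6,3)(W) — all W, so L
(7,1): →(6,1)(W), (5,1)(W), (2,1)(W), (7,0)(W) — all W, so L
(7,3): →(6,3)(W), (5,3)(W), (2,3)(W), (7,2)(W), (7,0)(W) — all W, so L
(7,5): →(6,5)(W), (5,5)(W), (2,5)(W), (7,4)(W), (7,2)(W) — all W, so L
(9,0): →(8,0)(W), (7,0)(W), (4,0)(W) — all W, so L
(9,2): →(8,2)(W), (7,2)(W), (4,2)(W), (9,1)(W) — all W, so L
(9,4): →(8,4)(W), (7,4)(W), (4,4)(W), (9,3)(W), (9,1)(W) — all W, so L
(9,6): →(8,6)(W), (7,6)(W), (4,6)(W), (9,5)(W), (9,3)(W) — all W, so L
Every other cell has at least one move into one of the L cells above, so it is W.
The starting position (9,6) is L: whatever the player to move does, the opponent receives a W position.

The second player wins.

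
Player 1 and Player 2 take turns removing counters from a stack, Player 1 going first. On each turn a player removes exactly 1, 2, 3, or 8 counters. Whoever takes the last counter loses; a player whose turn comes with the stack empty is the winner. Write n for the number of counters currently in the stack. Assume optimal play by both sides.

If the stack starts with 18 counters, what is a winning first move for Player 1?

Remove 8, leaving 10.

Classify positions by backward induction: terminal positions (no move available) are W. From any other position, the mover wins iff some move reaches an L.
n=0: no move; the opponent has just taken the last counter and therefore loses → W
n=1: →0(W) only, which is W, so L
n=2: →1(L), so W
n=3: →1(L), so W
n=4: →1(L), so W
n=5: →4(W), 3(W), 2(W) — all W, so L
n=6: →5(L), so W
n=7: →5(L), so W
n=8: →5(L), so W
n=9: →1(L), so W
n=10: →9(W), 8(W), 7(W), 2(W) — all W, so L
n=11: →10(L), so W
n=12: →10(L), so W
n=13: →10(L), so W
n=14: →13(W), 12(W), 11(W), 6(W) — all W, so L
n=15: →14(L), so W
n=16: →14(L), so W
n=17: →14(L), so W
n=18: →10(L), so W
From 18, the L positions reachable in one move are: 10.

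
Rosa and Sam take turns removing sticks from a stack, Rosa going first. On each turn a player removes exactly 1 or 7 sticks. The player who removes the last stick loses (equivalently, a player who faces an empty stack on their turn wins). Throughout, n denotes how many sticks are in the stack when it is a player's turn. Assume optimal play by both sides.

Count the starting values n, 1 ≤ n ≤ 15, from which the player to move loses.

8

Compute win/loss labels from the base case upward. A position with no move is W. Any other position is W if it can reach an L in one move, else L.
n=0: no move; the opponent has just taken the last stick and therefore loses → W
n=1: L (sole option 0(W) is W)
n=2: W (go to 1, an L position)
n=3: L (sole option 2(W) is W)
n=4: W (go to 3, an L position)
n=5: L (sole option 4(W) is W)
n=6: W (go to 5, an L position)
n=7: L (options 6(W), 0(W) are all W)
n=8: W (go to 7, an L position)
n=9: L (options 8(W), 2(W) are all W)
n=10: W (go to 9, an L position)
n=11: L (options 10(W), 4(W) are all W)
n=12: W (go to 11, an L position)
n=13: L (options 12(W), 6(W) are all W)
n=14: W (go to 13, an L position)
n=15: L (options 14(W), 8(W) are all W)
L entries with 1 ≤ n ≤ 15 (the range starts at n=1): n = 1, 3, 5, 7, 9, 11, 13, 15; that makes 8.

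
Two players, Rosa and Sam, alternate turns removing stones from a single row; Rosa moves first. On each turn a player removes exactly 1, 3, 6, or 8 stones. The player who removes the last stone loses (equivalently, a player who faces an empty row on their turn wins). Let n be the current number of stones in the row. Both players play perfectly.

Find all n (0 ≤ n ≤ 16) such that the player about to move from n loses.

1, 3, 5, 10, 12, 14

Classify positions by backward induction: terminal positions (no move available) are W. From any other position, the mover wins iff some move reaches an L.
n=0: no move; the opponent has just taken the last stone and therefore loses → W
n=1: the only move is to 0(W), a W ⇒ L
n=2: can move to 1, which is L ⇒ W
n=3: moves to 2(W), 0(W); every one is W ⇒ L
n=4: can move to 3, which is L ⇒ W
n=5: moves to 4(W), 2(W); every one is W ⇒ L
n=6: can move to 5, which is L ⇒ W
n=7: can move to 1, which is L ⇒ W
n=8: can move to 5, which is L ⇒ W
n=9: can move to 3, which is L ⇒ W
n=10: moves to 9(W), 7(W), 4(W), 2(W); every one is W ⇒ L
n=11: can move to 10, which is L ⇒ W
n=12: moves to 11(W), 9(W), 6(W), 4(W); every one is W ⇒ L
n=13: can move to 12, which is L ⇒ W
n=14: moves to 13(W), 11(W), 8(W), 6(W); every one is W ⇒ L
n=15: can move to 14, which is L ⇒ W
n=16: can move to 10, which is L ⇒ W
Reading off the rows marked L gives the requested list; there are 6 such values of n.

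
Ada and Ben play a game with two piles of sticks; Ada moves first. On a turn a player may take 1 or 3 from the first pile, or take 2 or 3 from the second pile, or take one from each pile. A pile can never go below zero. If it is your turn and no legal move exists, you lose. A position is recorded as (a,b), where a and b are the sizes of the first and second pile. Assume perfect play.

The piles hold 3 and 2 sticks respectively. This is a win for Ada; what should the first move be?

Work bottom-up. With no move the player to move loses. Otherwise the position is W if at least one move leads to an L position for the opponent, and L if every move leads to a W.
No move ever increases a pile, so every position that can arise here has a ≤ 3 and b ≤ 2; it is enough to label the cells with 0 ≤ a ≤ 3 and 0 ≤ b ≤ 2.
Every move lowers a or b (never raises either), so fill the grid row by row in increasing a, and left to right within a row: each cell's successors are then already labelled.
      b=0  b=1  b=2
a=0:    L    L    W
a=1:    W    W    W
a=2:    L    L    W
a=3:    W    W    W
Cells with no legal move (terminal, hence L): (0,0), (0,1).
The remaining L cells, each justified by listing all of its moves:
(2,0): the only move is to (1,0)(W), a W ⇒ L
(2,1): moves to (1,1)(W), (1,0)(W); every one is W ⇒ L
Every other cell has at least one move into one of the L cells above, so it is W.
From (3,2), the L positions reachable in one move are: (2,1).

Move to (2,1).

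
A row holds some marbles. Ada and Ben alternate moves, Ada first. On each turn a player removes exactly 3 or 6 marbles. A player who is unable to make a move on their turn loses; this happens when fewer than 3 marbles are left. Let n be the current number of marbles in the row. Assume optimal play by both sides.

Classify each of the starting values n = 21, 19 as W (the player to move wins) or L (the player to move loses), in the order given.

Classify positions by backward induction: terminal positions (no move available) are L. From any other position, the mover wins iff some move reaches an L.
n=0: no move → L
n=1: no move → L
n=2: no move → L
n=3: W (go to 0, an L position)
n=4: W (go to 1, an L position)
n=5: W (go to 2, an L position)
n=6: W (go to 0, an L position)
n=7: W (go to 1, an L position)
n=8: W (go to 2, an L position)
n=9: L (options 6(W), 3(W) are all W)
n=10: L (options 7(W), 4(W) are all W)
n=11: L (options 8(W), 5(W) are all W)
n=12: W (go to 9, an L position)
n=13: W (go to 10, an L position)
n=14: W (go to 11, an L position)
n=15: W (go to 9, an L position)
n=16: W (go to 10, an L position)
n=17: W (go to 11, an L position)
n=18: L (options 15(W), 12(W) are all W)
n=19: L (options 16(W), 13(W) are all W)
n=20: L (options 17(W), 14(W) are all W)
n=21: W (go to 18, an L position)

21: W, 19: L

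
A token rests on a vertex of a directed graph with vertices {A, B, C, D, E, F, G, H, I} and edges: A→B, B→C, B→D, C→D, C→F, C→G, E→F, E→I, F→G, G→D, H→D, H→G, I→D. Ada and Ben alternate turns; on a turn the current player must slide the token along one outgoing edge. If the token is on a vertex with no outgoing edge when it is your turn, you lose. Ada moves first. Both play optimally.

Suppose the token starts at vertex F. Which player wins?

Build the W/L table. Terminal = L. A non-terminal position is W if it has a move to some L; otherwise it is L.
Every edge goes from a vertex to one that appears earlier in the order D, G, H, I, F, C, B, A, E, so processing vertices in that order labels each vertex after all of its successors.
D: no outgoing edge → L
G: reaches L-position D → W
H: reaches L-position D → W
I: reaches L-position D → W
F: only reaches G(W), which is W → L
C: reaches L-position F → W
B: reaches L-position D → W
A: only reaches B(W), which is W → L
E: reaches L-position F → W
The starting position F is L: whatever Ada does, the opponent receives a W position.

Ben wins.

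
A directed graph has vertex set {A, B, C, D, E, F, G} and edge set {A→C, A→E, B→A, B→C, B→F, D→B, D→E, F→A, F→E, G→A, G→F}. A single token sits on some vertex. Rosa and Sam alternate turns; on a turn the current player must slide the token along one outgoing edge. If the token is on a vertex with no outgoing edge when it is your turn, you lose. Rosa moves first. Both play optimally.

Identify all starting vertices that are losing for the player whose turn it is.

C, E, G

Label each position W (a win for the player to move) or L (a loss). A position with no legal move is L; any other position is W exactly when some move reaches an L, and L when every move reaches a W.
Every edge goes from a vertex to one that appears earlier in the order E, C, A, F, B, D, G, so processing vertices in that order labels each vertex after all of its successors.
E: no outgoing edge → L
C: no outgoing edge → L
A: can move to C, which is L ⇒ W
F: can move to E, which is L ⇒ W
B: can move to C, which is L ⇒ W
D: can move to E, which is L ⇒ W
G: moves to F(W), A(W); every one is W ⇒ L
Reading off the rows marked L gives the requested list; there are 3 such vertices.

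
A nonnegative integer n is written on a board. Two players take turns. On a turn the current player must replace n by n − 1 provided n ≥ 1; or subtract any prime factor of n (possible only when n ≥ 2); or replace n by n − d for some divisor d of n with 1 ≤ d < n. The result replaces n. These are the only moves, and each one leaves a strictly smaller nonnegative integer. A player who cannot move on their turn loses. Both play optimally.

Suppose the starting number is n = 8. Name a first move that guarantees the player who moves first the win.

Label each position W (a win for the player to move) or L (a loss). A position with no legal move is L; any other position is W exactly when some move reaches an L, and L when every move reaches a W.
n=0: no move → L
n=1: reaches L-position 0 → W
n=2: reaches L-position 0 → W
n=3: reaches L-position 0 → W
n=4: only reaches 2(W), 3(W), all W → L
n=5: reaches L-position 0 → W
n=6: reaches L-position 4 → W
n=7: reaches L-position 0 → W
n=8: reaches L-position 4 → W
From 8, the L positions reachable in one move are: 4.

Move to 4.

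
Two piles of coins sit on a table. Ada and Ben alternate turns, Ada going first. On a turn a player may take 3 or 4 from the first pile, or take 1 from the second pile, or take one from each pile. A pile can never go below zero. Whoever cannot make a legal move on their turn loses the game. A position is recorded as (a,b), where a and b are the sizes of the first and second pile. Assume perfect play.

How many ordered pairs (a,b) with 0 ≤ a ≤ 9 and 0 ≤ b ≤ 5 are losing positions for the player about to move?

Classify positions by backward induction: terminal positions (no move available) are L. From any other position, the mover wins iff some move reaches an L.
Every move lowers a or b (never raises either), so fill the grid row by row in increasing a, and left to right within a row: each cell's successors are then already labelled.
      b=0  b=1  b=2  b=3  b=4  b=5
a=0:    L    W    L    W    L    W
a=1:    L    W    L    W    L    W
a=2:    L    W    L    W    L    W
a=3:    W    W    W    W    W    W
a=4:    W    L    W    L    W    L
a=5:    W    L    W    L    W    L
a=6:    W    L    W    L    W    L
a=7:    L    W    W    W    W    W
a=8:    L    W    L    W    L    W
a=9:    L    W    L    W    L    W
Cells with no legal move (terminal, hence L): (0,0), (1,0), (2,0).
The remaining L cells, each justified by listing all of its moves:
(0,2): the only move is to (0,1)(W), a W ⇒ L
(0,4): the only move is to (0,3)(W), a W ⇒ L
(1,2): moves to (1,1)(W), (0,1)(W); every one is W ⇒ L
(1,4): moves to (1,3)(W), (0,3)(W); every one is W ⇒ L
(2,2): moves to (2,1)(W), (1,1)(W); every one is W ⇒ L
(2,4): moves to (2,3)(W), (1,3)(W); every one is W ⇒ L
(4,1): moves to (1,1)(W), (0,1)(W), (4,0)(W), (3,0)(W); every one is W ⇒ L
(4,3): moves to (1,3)(W), (0,3)(W), (4,2)(W), (3,2)(W); every one is W ⇒ L
(4,5): moves to (1,5)(W), (0,5)(W), (4,4)(W), (3,4)(W); every one is W ⇒ L
(5,1): moves to (2,1)(W), (1,1)(W), (5,0)(W), (4,0)(W); every one is W ⇒ L
(5,3): moves to (2,3)(W), (1,3)(W), (5,2)(W), (4,2)(W); every one is W ⇒ L
(5,5): moves to (2,5)(W), (1,5)(W), (5,4)(W), (4,4)(W); every one is W ⇒ L
(6,1): moves to (3,1)(W), (2,1)(W), (6,0)(W), (5,0)(W); every one is W ⇒ L
(6,3): moves to (3,3)(W), (2,3)(W), (6,2)(W), (5,2)(W); every one is W ⇒ L
(6,5): moves to (3,5)(W), (2,5)(W), (6,4)(W), (5,4)(W); every one is W ⇒ L
(7,0): moves to (4,0)(W), (3,0)(W); every one is W ⇒ L
(8,0): moves to (5,0)(W), (4,0)(W); every one is W ⇒ L
(8,2): moves to (5,2)(W), (4,2)(W), (8,1)(W), (7,1)(W); every one is W ⇒ L
(8,4): moves to (5,4)(W), (4,4)(W), (8,3)(W), (7,3)(W); every one is W ⇒ L
(9,0): moves to (6,0)(W), (5,0)(W); every one is W ⇒ L
(9,2): moves to (6,2)(W), (5,2)(W), (9,1)(W), (8,1)(W); every one is W ⇒ L
(9,4): moves to (6,4)(W), (5,4)(W), (9,3)(W), (8,3)(W); every one is W ⇒ L
Every other cell has at least one move into one of the L cells above, so it is W.
L cells per row: a=0: 3, a=1: 3, a=2: 3, a=3: 0, a=4: 3, a=5: 3, a=6: 3, a=7: 1, a=8: 3, a=9: 3; total 25.

25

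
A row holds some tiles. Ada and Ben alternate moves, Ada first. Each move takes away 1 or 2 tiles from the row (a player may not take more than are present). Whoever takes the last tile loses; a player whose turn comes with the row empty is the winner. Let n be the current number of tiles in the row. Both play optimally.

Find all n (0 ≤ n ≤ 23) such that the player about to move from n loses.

1, 4, 7, 10, 13, 16, 19, 22

Classify positions by backward induction: terminal positions (no move available) are W. From any other position, the mover wins iff some move reaches an L.
n=0: no move; the opponent has just taken the last tile and therefore loses → W
n=1: only reaches 0(W), which is W → L
n=2: reaches L-position 1 → W
n=3: reaches L-position 1 → W
n=4: only reaches 3(W), 2(W), all W → L
n=5: reaches L-position 4 → W
n=6: reaches L-position 4 → W
n=7: only reaches 6(W), 5(W), all W → L
n=8: reaches L-position 7 → W
n=9: reaches L-position 7 → W
n=10: only reaches 9(W), 8(W), all W → L
n=11: reaches L-position 10 → W
n=12: reaches L-position 10 → W
n=13: only reaches 12(W), 11(W), all W → L
n=14: reaches L-position 13 → W
n=15: reaches L-position 13 → W
n=16: only reaches 15(W), 14(W), all W → L
n=17: reaches L-position 16 → W
n=18: reaches L-position 16 → W
n=19: only reaches 18(W), 17(W), all W → L
n=20: reaches L-position 19 → W
n=21: reaches L-position 19 → W
n=22: only reaches 21(W), 20(W), all W → L
n=23: reaches L-position 22 → W
Reading off the rows marked L gives the requested list; there are 8 such values of n.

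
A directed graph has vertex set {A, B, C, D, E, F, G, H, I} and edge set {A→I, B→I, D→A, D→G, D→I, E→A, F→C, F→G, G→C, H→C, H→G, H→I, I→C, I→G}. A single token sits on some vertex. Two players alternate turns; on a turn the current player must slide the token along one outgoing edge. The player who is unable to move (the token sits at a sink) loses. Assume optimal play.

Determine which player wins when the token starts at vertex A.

The second player wins.

Compute win/loss labels from the base case upward. A position with no move is L. Any other position is W if it can reach an L in one move, else L.
Every edge goes from a vertex to one that appears earlier in the order C, G, I, H, F, A, D, B, E, so processing vertices in that order labels each vertex after all of its successors.
C: no outgoing edge → L
G: can move to C, which is L ⇒ W
I: can move to C, which is L ⇒ W
H: can move to C, which is L ⇒ W
F: can move to C, which is L ⇒ W
A: the only move is to I(W), a W ⇒ L
D: can move to A, which is L ⇒ W
B: the only move is to I(W), a W ⇒ L
E: can move to A, which is L ⇒ W
Every move from A reaches a W position, so the mover loses.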